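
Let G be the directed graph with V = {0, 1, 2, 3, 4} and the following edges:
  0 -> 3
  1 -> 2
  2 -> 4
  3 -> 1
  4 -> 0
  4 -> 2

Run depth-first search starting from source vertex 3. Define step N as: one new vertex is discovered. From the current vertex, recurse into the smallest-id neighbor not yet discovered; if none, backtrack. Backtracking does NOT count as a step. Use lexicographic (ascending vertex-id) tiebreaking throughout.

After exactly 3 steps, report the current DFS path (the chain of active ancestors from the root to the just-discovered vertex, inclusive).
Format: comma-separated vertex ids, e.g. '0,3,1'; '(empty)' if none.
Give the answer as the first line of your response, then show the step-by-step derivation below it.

3,1,2

step 1: discover 3; path=3; order=3
step 2: discover 1; path=3>1; order=3,1
step 3: discover 2; path=3>1>2; order=3,1,2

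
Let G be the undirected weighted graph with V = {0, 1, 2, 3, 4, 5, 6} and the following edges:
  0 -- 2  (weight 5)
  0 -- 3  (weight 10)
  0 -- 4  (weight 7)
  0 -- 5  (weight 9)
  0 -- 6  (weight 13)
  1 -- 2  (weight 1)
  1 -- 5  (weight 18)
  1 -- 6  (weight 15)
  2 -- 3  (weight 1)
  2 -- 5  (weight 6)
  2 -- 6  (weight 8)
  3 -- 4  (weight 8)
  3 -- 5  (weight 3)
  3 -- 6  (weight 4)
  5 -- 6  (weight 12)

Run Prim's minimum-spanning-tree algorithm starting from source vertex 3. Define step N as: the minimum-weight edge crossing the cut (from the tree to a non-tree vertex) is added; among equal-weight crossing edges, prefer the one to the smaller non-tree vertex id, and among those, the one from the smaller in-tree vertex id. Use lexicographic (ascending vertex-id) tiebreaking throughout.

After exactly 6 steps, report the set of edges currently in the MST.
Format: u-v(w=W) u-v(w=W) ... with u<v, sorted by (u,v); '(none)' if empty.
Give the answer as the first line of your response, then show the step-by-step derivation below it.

0-2(w=5) 0-4(w=7) 1-2(w=1) 2-3(w=1) 3-5(w=3) 3-6(w=4)

step 1: add edge 2-3 (w=1); MST = {2-3(w=1)}
step 2: add edge 1-2 (w=1); MST = {1-2(w=1) 2-3(w=1)}
step 3: add edge 3-5 (w=3); MST = {1-2(w=1) 2-3(w=1) 3-5(w=3)}
step 4: add edge 3-6 (w=4); MST = {1-2(w=1) 2-3(w=1) 3-5(w=3) 3-6(w=4)}
step 5: add edge 0-2 (w=5); MST = {0-2(w=5) 1-2(w=1) 2-3(w=1) 3-5(w=3) 3-6(w=4)}
step 6: add edge 0-4 (w=7); MST = {0-2(w=5) 0-4(w=7) 1-2(w=1) 2-3(w=1) 3-5(w=3) 3-6(w=4)}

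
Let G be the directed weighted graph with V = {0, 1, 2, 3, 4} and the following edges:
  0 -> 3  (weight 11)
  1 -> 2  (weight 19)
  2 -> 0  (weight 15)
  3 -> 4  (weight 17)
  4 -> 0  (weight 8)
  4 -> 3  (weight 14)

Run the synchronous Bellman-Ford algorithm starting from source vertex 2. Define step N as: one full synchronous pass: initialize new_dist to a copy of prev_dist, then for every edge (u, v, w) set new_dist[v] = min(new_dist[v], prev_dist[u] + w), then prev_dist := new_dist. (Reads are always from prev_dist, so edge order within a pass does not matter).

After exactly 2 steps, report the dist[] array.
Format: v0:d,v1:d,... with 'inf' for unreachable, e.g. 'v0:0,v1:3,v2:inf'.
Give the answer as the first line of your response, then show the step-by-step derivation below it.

v0:15,v1:inf,v2:0,v3:26,v4:inf

step 1: dist = v0:15,v1:inf,v2:0,v3:inf,v4:inf
step 2: dist = v0:15,v1:inf,v2:0,v3:26,v4:inf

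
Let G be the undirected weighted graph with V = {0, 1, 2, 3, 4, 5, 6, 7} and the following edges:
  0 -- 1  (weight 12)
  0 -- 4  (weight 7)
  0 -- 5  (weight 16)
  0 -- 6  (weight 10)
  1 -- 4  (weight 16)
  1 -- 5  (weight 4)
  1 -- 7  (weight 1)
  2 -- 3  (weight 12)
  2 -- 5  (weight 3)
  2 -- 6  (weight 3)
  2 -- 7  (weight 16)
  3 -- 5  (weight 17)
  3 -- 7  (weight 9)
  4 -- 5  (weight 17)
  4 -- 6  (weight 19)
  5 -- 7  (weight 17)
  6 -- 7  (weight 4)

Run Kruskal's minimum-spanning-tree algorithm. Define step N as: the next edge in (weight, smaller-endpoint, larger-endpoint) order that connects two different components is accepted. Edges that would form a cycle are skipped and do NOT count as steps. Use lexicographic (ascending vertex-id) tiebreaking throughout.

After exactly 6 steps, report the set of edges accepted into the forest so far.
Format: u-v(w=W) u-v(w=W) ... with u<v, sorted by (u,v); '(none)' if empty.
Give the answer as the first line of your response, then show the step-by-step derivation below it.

0-4(w=7) 1-5(w=4) 1-7(w=1) 2-5(w=3) 2-6(w=3) 3-7(w=9)

step 1: add edge 1-7 (w=1); MST = {1-7(w=1)}
step 2: add edge 2-5 (w=3); MST = {1-7(w=1) 2-5(w=3)}
step 3: add edge 2-6 (w=3); MST = {1-7(w=1) 2-5(w=3) 2-6(w=3)}
step 4: add edge 1-5 (w=4); MST = {1-5(w=4) 1-7(w=1) 2-5(w=3) 2-6(w=3)}
step 5: add edge 0-4 (w=7); MST = {0-4(w=7) 1-5(w=4) 1-7(w=1) 2-5(w=3) 2-6(w=3)}
step 6: add edge 3-7 (w=9); MST = {0-4(w=7) 1-5(w=4) 1-7(w=1) 2-5(w=3) 2-6(w=3) 3-7(w=9)}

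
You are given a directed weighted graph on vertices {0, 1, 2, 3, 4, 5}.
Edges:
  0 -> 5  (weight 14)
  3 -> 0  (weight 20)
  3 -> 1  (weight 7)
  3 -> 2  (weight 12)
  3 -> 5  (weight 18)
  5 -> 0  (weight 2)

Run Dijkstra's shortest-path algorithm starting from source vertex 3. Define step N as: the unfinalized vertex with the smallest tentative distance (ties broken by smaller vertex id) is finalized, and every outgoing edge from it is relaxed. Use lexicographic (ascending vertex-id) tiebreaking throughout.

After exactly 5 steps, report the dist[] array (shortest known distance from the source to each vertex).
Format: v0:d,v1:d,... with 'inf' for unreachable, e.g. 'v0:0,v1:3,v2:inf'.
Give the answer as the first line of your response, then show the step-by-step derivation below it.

v0:20,v1:7,v2:12,v3:0,v4:inf,v5:18

step 1: dist = v0:20,v1:7,v2:12,v3:0,v4:inf,v5:18
step 2: dist = v0:20,v1:7,v2:12,v3:0,v4:inf,v5:18
step 3: dist = v0:20,v1:7,v2:12,v3:0,v4:inf,v5:18
step 4: dist = v0:20,v1:7,v2:12,v3:0,v4:inf,v5:18
step 5: dist = v0:20,v1:7,v2:12,v3:0,v4:inf,v5:18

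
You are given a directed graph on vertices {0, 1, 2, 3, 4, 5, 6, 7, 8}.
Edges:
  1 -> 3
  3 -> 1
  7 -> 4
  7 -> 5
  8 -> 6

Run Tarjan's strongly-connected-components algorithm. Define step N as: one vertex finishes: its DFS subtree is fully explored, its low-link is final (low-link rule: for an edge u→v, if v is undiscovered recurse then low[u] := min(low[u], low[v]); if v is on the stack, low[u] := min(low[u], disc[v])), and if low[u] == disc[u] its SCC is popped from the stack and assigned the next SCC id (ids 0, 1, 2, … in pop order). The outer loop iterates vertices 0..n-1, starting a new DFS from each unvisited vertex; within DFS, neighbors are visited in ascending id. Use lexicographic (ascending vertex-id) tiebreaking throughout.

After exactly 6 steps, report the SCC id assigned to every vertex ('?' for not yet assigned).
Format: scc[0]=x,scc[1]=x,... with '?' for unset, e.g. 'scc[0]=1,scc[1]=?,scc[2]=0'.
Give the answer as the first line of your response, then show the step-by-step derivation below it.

scc[0]=0,scc[1]=1,scc[2]=2,scc[3]=1,scc[4]=3,scc[5]=4,scc[6]=?,scc[7]=?,scc[8]=?

step 1: low=(low[0]=0,low[1]=?,low[2]=?,low[3]=?,low[4]=?,low[5]=?,low[6]=?,low[7]=?,low[8]=?); scc=(scc[0]=0,scc[1]=?,scc[2]=?,scc[3]=?,scc[4]=?,scc[5]=?,scc[6]=?,scc[7]=?,scc[8]=?)
step 2: low=(low[0]=0,low[1]=1,low[2]=?,low[3]=1,low[4]=?,low[5]=?,low[6]=?,low[7]=?,low[8]=?); scc=(scc[0]=0,scc[1]=?,scc[2]=?,scc[3]=?,scc[4]=?,scc[5]=?,scc[6]=?,scc[7]=?,scc[8]=?)
step 3: low=(low[0]=0,low[1]=1,low[2]=?,low[3]=1,low[4]=?,low[5]=?,low[6]=?,low[7]=?,low[8]=?); scc=(scc[0]=0,scc[1]=1,scc[2]=?,scc[3]=1,scc[4]=?,scc[5]=?,scc[6]=?,scc[7]=?,scc[8]=?)
step 4: low=(low[0]=0,low[1]=1,low[2]=3,low[3]=1,low[4]=?,low[5]=?,low[6]=?,low[7]=?,low[8]=?); scc=(scc[0]=0,scc[1]=1,scc[2]=2,scc[3]=1,scc[4]=?,scc[5]=?,scc[6]=?,scc[7]=?,scc[8]=?)
step 5: low=(low[0]=0,low[1]=1,low[2]=3,low[3]=1,low[4]=4,low[5]=?,low[6]=?,low[7]=?,low[8]=?); scc=(scc[0]=0,scc[1]=1,scc[2]=2,scc[3]=1,scc[4]=3,scc[5]=?,scc[6]=?,scc[7]=?,scc[8]=?)
step 6: low=(low[0]=0,low[1]=1,low[2]=3,low[3]=1,low[4]=4,low[5]=5,low[6]=?,low[7]=?,low[8]=?); scc=(scc[0]=0,scc[1]=1,scc[2]=2,scc[3]=1,scc[4]=3,scc[5]=4,scc[6]=?,scc[7]=?,scc[8]=?)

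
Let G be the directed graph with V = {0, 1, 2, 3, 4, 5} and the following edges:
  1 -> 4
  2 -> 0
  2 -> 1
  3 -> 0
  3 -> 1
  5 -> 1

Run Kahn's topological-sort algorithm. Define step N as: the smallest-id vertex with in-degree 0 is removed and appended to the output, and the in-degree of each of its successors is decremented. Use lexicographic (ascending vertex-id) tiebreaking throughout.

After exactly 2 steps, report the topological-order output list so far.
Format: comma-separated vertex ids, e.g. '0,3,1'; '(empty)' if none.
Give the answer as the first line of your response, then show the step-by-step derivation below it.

2,3

step 1: output 2; order=[2]; indeg=(1,2,0,0,1,0)
step 2: output 3; order=[2,3]; indeg=(0,1,0,0,1,0)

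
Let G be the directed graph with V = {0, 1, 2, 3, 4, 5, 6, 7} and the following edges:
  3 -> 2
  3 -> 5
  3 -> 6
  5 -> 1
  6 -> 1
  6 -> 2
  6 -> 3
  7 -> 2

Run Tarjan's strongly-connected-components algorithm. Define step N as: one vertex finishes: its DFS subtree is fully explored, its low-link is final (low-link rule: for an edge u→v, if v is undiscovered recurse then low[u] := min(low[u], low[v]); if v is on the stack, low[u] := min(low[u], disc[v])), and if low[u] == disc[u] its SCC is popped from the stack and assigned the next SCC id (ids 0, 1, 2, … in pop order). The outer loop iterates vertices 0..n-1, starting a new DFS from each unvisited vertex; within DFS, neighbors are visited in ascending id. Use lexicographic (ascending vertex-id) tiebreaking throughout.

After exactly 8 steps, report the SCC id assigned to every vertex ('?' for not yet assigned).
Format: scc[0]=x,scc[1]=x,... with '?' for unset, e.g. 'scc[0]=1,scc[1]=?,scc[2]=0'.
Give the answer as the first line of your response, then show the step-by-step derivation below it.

scc[0]=0,scc[1]=1,scc[2]=2,scc[3]=4,scc[4]=5,scc[5]=3,scc[6]=4,scc[7]=6

step 1: low=(low[0]=0,low[1]=?,low[2]=?,low[3]=?,low[4]=?,low[5]=?,low[6]=?,low[7]=?); scc=(scc[0]=0,scc[1]=?,scc[2]=?,scc[3]=?,scc[4]=?,scc[5]=?,scc[6]=?,scc[7]=?)
step 2: low=(low[0]=0,low[1]=1,low[2]=?,low[3]=?,low[4]=?,low[5]=?,low[6]=?,low[7]=?); scc=(scc[0]=0,scc[1]=1,scc[2]=?,scc[3]=?,scc[4]=?,scc[5]=?,scc[6]=?,scc[7]=?)
step 3: low=(low[0]=0,low[1]=1,low[2]=2,low[3]=?,low[4]=?,low[5]=?,low[6]=?,low[7]=?); scc=(scc[0]=0,scc[1]=1,scc[2]=2,scc[3]=?,scc[4]=?,scc[5]=?,scc[6]=?,scc[7]=?)
step 4: low=(low[0]=0,low[1]=1,low[2]=2,low[3]=3,low[4]=?,low[5]=4,low[6]=?,low[7]=?); scc=(scc[0]=0,scc[1]=1,scc[2]=2,scc[3]=?,scc[4]=?,scc[5]=3,scc[6]=?,scc[7]=?)
step 5: low=(low[0]=0,low[1]=1,low[2]=2,low[3]=3,low[4]=?,low[5]=4,low[6]=3,low[7]=?); scc=(scc[0]=0,scc[1]=1,scc[2]=2,scc[3]=?,scc[4]=?,scc[5]=3,scc[6]=?,scc[7]=?)
step 6: low=(low[0]=0,low[1]=1,low[2]=2,low[3]=3,low[4]=?,low[5]=4,low[6]=3,low[7]=?); scc=(scc[0]=0,scc[1]=1,scc[2]=2,scc[3]=4,scc[4]=?,scc[5]=3,scc[6]=4,scc[7]=?)
step 7: low=(low[0]=0,low[1]=1,low[2]=2,low[3]=3,low[4]=6,low[5]=4,low[6]=3,low[7]=?); scc=(scc[0]=0,scc[1]=1,scc[2]=2,scc[3]=4,scc[4]=5,scc[5]=3,scc[6]=4,scc[7]=?)
step 8: low=(low[0]=0,low[1]=1,low[2]=2,low[3]=3,low[4]=6,low[5]=4,low[6]=3,low[7]=7); scc=(scc[0]=0,scc[1]=1,scc[2]=2,scc[3]=4,scc[4]=5,scc[5]=3,scc[6]=4,scc[7]=6)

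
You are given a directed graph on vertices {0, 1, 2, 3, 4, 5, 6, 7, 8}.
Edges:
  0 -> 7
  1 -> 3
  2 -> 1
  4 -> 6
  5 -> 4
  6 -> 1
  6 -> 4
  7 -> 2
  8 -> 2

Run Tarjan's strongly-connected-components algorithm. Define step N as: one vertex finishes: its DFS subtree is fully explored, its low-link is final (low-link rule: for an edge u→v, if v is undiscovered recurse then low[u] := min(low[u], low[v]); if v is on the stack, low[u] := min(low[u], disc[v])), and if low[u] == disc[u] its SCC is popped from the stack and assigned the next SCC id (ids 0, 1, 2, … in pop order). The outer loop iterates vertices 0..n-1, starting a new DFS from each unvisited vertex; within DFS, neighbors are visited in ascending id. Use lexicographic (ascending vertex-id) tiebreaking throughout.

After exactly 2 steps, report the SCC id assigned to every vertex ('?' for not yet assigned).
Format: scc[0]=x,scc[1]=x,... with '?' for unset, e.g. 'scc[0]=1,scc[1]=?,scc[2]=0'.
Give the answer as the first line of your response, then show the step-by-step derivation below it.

scc[0]=?,scc[1]=1,scc[2]=?,scc[3]=0,scc[4]=?,scc[5]=?,scc[6]=?,scc[7]=?,scc[8]=?

step 1: low=(low[0]=0,low[1]=3,low[2]=2,low[3]=4,low[4]=?,low[5]=?,low[6]=?,low[7]=1,low[8]=?); scc=(scc[0]=?,scc[1]=?,scc[2]=?,scc[3]=0,scc[4]=?,scc[5]=?,scc[6]=?,scc[7]=?,scc[8]=?)
step 2: low=(low[0]=0,low[1]=3,low[2]=2,low[3]=4,low[4]=?,low[5]=?,low[6]=?,low[7]=1,low[8]=?); scc=(scc[0]=?,scc[1]=1,scc[2]=?,scc[3]=0,scc[4]=?,scc[5]=?,scc[6]=?,scc[7]=?,scc[8]=?)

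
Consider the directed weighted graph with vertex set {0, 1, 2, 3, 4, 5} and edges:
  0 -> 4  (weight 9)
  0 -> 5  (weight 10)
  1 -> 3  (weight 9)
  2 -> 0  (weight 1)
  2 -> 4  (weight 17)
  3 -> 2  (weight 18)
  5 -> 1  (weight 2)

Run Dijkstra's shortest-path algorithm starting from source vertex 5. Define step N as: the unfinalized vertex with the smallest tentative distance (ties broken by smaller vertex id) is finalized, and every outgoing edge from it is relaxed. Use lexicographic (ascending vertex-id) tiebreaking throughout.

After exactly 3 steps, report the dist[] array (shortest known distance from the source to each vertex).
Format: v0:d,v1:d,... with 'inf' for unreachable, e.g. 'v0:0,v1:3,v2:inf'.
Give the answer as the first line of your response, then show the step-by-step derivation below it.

v0:inf,v1:2,v2:29,v3:11,v4:inf,v5:0

step 1: dist = v0:inf,v1:2,v2:inf,v3:inf,v4:inf,v5:0
step 2: dist = v0:inf,v1:2,v2:inf,v3:11,v4:inf,v5:0
step 3: dist = v0:inf,v1:2,v2:29,v3:11,v4:inf,v5:0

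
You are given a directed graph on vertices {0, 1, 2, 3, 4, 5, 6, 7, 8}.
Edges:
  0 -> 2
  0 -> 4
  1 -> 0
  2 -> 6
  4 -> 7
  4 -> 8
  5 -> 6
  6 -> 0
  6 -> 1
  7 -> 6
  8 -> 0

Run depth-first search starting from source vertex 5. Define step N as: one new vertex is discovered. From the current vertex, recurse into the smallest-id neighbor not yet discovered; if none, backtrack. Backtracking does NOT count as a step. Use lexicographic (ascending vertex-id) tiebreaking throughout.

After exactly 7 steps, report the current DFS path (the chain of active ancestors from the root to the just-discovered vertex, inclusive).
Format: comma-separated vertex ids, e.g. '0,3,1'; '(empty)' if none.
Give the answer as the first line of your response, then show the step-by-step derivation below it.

5,6,0,4,8

step 1: discover 5; path=5; order=5
step 2: discover 6; path=5>6; order=5,6
step 3: discover 0; path=5>6>0; order=5,6,0
step 4: discover 2; path=5>6>0>2; order=5,6,0,2
step 5: discover 4; path=5>6>0>4; order=5,6,0,2,4
step 6: discover 7; path=5>6>0>4>7; order=5,6,0,2,4,7
step 7: discover 8; path=5>6>0>4>8; order=5,6,0,2,4,7,8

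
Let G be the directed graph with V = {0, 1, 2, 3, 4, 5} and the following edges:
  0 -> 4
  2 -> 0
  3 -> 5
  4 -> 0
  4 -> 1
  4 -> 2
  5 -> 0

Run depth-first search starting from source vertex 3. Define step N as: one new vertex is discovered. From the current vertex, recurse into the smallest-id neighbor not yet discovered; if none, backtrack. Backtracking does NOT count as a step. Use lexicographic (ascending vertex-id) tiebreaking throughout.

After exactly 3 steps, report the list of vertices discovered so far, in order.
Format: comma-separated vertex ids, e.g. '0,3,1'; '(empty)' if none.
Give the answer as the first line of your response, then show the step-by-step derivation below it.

3,5,0

step 1: discover 3; path=3; order=3
step 2: discover 5; path=3>5; order=3,5
step 3: discover 0; path=3>5>0; order=3,5,0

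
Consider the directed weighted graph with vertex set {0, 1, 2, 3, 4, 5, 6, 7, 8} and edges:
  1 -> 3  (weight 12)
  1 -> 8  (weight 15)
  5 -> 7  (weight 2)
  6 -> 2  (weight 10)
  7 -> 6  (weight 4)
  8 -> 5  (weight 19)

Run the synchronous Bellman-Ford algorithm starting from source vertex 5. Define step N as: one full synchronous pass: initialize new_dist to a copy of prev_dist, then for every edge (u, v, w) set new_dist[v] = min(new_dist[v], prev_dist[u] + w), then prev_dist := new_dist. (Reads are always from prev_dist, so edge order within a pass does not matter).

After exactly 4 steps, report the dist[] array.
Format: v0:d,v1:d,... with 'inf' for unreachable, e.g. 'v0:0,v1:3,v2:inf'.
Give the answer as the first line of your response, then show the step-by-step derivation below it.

v0:inf,v1:inf,v2:16,v3:inf,v4:inf,v5:0,v6:6,v7:2,v8:inf

step 1: dist = v0:inf,v1:inf,v2:inf,v3:inf,v4:inf,v5:0,v6:inf,v7:2,v8:inf
step 2: dist = v0:inf,v1:inf,v2:inf,v3:inf,v4:inf,v5:0,v6:6,v7:2,v8:inf
step 3: dist = v0:inf,v1:inf,v2:16,v3:inf,v4:inf,v5:0,v6:6,v7:2,v8:inf
step 4: dist = v0:inf,v1:inf,v2:16,v3:inf,v4:inf,v5:0,v6:6,v7:2,v8:inf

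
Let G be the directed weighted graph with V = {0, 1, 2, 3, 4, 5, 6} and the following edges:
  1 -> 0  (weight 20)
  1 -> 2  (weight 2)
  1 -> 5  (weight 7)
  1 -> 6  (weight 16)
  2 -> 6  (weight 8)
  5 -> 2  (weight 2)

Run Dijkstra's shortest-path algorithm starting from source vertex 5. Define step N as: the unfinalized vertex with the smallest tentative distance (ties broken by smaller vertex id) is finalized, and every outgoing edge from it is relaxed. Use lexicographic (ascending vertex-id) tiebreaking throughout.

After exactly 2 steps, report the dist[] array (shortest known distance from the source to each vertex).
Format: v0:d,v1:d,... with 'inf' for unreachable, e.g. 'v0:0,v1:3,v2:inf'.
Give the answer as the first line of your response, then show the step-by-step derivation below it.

v0:inf,v1:inf,v2:2,v3:inf,v4:inf,v5:0,v6:10

step 1: dist = v0:inf,v1:inf,v2:2,v3:inf,v4:inf,v5:0,v6:inf
step 2: dist = v0:inf,v1:inf,v2:2,v3:inf,v4:inf,v5:0,v6:10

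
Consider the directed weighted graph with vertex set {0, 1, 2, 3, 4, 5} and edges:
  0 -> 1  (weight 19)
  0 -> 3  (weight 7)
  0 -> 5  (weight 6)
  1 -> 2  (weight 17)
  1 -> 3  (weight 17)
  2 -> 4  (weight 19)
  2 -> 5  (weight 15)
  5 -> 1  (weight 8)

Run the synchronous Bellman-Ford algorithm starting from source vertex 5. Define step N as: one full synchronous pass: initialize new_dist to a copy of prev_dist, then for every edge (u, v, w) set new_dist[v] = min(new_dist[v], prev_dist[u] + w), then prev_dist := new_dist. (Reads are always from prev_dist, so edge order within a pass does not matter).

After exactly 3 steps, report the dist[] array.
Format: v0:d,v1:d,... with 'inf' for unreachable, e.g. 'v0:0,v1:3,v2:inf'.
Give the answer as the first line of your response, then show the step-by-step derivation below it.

v0:inf,v1:8,v2:25,v3:25,v4:44,v5:0

step 1: dist = v0:inf,v1:8,v2:inf,v3:inf,v4:inf,v5:0
step 2: dist = v0:inf,v1:8,v2:25,v3:25,v4:inf,v5:0
step 3: dist = v0:inf,v1:8,v2:25,v3:25,v4:44,v5:0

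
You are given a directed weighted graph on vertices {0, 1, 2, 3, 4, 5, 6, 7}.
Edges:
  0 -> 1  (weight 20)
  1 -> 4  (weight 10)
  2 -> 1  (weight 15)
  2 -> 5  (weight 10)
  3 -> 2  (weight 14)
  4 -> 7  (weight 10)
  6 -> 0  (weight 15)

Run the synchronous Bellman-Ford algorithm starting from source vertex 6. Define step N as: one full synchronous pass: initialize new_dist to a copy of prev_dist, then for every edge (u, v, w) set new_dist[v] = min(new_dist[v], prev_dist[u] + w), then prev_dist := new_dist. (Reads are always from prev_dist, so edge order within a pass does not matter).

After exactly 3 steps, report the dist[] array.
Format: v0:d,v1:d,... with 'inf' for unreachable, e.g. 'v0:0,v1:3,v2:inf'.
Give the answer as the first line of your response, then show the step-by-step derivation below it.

v0:15,v1:35,v2:inf,v3:inf,v4:45,v5:inf,v6:0,v7:inf

step 1: dist = v0:15,v1:inf,v2:inf,v3:inf,v4:inf,v5:inf,v6:0,v7:inf
step 2: dist = v0:15,v1:35,v2:inf,v3:inf,v4:inf,v5:inf,v6:0,v7:inf
step 3: dist = v0:15,v1:35,v2:inf,v3:inf,v4:45,v5:inf,v6:0,v7:inf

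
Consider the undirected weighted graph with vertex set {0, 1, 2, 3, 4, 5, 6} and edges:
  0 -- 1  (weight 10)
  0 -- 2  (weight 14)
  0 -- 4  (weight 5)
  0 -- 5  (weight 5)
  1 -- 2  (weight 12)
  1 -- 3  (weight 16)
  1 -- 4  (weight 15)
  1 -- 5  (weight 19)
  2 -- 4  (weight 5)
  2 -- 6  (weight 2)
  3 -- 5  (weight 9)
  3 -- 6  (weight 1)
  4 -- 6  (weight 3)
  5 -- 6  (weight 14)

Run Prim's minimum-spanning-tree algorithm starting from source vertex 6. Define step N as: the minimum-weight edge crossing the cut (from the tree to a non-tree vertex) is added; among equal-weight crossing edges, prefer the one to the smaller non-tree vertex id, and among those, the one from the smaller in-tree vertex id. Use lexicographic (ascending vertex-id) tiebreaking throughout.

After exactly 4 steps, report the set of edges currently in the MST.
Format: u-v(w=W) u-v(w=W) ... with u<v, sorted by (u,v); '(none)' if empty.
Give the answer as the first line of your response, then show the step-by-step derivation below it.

0-4(w=5) 2-6(w=2) 3-6(w=1) 4-6(w=3)

step 1: add edge 3-6 (w=1); MST = {3-6(w=1)}
step 2: add edge 2-6 (w=2); MST = {2-6(w=2) 3-6(w=1)}
step 3: add edge 4-6 (w=3); MST = {2-6(w=2) 3-6(w=1) 4-6(w=3)}
step 4: add edge 0-4 (w=5); MST = {0-4(w=5) 2-6(w=2) 3-6(w=1) 4-6(w=3)}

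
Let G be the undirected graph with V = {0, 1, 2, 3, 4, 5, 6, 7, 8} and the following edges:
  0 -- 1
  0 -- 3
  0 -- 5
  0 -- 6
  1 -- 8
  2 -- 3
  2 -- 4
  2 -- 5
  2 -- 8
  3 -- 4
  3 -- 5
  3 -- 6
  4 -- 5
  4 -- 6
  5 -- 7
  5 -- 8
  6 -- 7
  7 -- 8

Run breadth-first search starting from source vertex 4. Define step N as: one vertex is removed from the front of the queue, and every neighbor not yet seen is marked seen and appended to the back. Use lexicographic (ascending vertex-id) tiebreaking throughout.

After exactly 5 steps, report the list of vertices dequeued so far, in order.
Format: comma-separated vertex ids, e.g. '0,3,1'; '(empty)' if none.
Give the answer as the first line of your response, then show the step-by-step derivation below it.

4,2,3,5,6

step 1: dequeue 4; queue=[2,3,5,6]; order=4
step 2: dequeue 2; queue=[3,5,6,8]; order=4,2
step 3: dequeue 3; queue=[5,6,8,0]; order=4,2,3
step 4: dequeue 5; queue=[6,8,0,7]; order=4,2,3,5
step 5: dequeue 6; queue=[8,0,7]; order=4,2,3,5,6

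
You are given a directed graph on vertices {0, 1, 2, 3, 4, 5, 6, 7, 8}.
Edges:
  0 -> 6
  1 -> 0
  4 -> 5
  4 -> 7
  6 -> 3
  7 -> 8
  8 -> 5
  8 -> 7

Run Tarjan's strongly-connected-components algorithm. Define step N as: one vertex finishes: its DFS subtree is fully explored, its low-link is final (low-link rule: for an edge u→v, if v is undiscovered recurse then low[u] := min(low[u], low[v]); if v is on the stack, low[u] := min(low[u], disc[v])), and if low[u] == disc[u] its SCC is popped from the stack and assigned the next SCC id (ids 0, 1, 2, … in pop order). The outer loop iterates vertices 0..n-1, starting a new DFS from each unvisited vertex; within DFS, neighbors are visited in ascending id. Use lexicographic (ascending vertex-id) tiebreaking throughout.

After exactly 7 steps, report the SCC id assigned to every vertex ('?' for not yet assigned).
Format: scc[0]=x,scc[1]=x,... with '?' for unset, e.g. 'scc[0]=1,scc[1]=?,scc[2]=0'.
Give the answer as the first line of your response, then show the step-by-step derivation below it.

scc[0]=2,scc[1]=3,scc[2]=4,scc[3]=0,scc[4]=?,scc[5]=5,scc[6]=1,scc[7]=?,scc[8]=?

step 1: low=(low[0]=0,low[1]=?,low[2]=?,low[3]=2,low[4]=?,low[5]=?,low[6]=1,low[7]=?,low[8]=?); scc=(scc[0]=?,scc[1]=?,scc[2]=?,scc[3]=0,scc[4]=?,scc[5]=?,scc[6]=?,scc[7]=?,scc[8]=?)
step 2: low=(low[0]=0,low[1]=?,low[2]=?,low[3]=2,low[4]=?,low[5]=?,low[6]=1,low[7]=?,low[8]=?); scc=(scc[0]=?,scc[1]=?,scc[2]=?,scc[3]=0,scc[4]=?,scc[5]=?,scc[6]=1,scc[7]=?,scc[8]=?)
step 3: low=(low[0]=0,low[1]=?,low[2]=?,low[3]=2,low[4]=?,low[5]=?,low[6]=1,low[7]=?,low[8]=?); scc=(scc[0]=2,scc[1]=?,scc[2]=?,scc[3]=0,scc[4]=?,scc[5]=?,scc[6]=1,scc[7]=?,scc[8]=?)
step 4: low=(low[0]=0,low[1]=3,low[2]=?,low[3]=2,low[4]=?,low[5]=?,low[6]=1,low[7]=?,low[8]=?); scc=(scc[0]=2,scc[1]=3,scc[2]=?,scc[3]=0,scc[4]=?,scc[5]=?,scc[6]=1,scc[7]=?,scc[8]=?)
step 5: low=(low[0]=0,low[1]=3,low[2]=4,low[3]=2,low[4]=?,low[5]=?,low[6]=1,low[7]=?,low[8]=?); scc=(scc[0]=2,scc[1]=3,scc[2]=4,scc[3]=0,scc[4]=?,scc[5]=?,scc[6]=1,scc[7]=?,scc[8]=?)
step 6: low=(low[0]=0,low[1]=3,low[2]=4,low[3]=2,low[4]=5,low[5]=6,low[6]=1,low[7]=?,low[8]=?); scc=(scc[0]=2,scc[1]=3,scc[2]=4,scc[3]=0,scc[4]=?,scc[5]=5,scc[6]=1,scc[7]=?,scc[8]=?)
step 7: low=(low[0]=0,low[1]=3,low[2]=4,low[3]=2,low[4]=5,low[5]=6,low[6]=1,low[7]=7,low[8]=7); scc=(scc[0]=2,scc[1]=3,scc[2]=4,scc[3]=0,scc[4]=?,scc[5]=5,scc[6]=1,scc[7]=?,scc[8]=?)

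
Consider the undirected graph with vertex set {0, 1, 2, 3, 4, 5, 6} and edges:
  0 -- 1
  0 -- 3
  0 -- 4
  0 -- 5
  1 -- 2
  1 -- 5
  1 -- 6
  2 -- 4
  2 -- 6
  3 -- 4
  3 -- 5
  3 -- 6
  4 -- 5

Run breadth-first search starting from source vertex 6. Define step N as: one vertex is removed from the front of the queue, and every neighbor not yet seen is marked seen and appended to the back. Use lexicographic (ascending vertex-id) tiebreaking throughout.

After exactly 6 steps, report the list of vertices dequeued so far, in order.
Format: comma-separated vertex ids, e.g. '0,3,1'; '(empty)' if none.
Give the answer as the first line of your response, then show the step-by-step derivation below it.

6,1,2,3,0,5

step 1: dequeue 6; queue=[1,2,3]; order=6
step 2: dequeue 1; queue=[2,3,0,5]; order=6,1
step 3: dequeue 2; queue=[3,0,5,4]; order=6,1,2
step 4: dequeue 3; queue=[0,5,4]; order=6,1,2,3
step 5: dequeue 0; queue=[5,4]; order=6,1,2,3,0
step 6: dequeue 5; queue=[4]; order=6,1,2,3,0,5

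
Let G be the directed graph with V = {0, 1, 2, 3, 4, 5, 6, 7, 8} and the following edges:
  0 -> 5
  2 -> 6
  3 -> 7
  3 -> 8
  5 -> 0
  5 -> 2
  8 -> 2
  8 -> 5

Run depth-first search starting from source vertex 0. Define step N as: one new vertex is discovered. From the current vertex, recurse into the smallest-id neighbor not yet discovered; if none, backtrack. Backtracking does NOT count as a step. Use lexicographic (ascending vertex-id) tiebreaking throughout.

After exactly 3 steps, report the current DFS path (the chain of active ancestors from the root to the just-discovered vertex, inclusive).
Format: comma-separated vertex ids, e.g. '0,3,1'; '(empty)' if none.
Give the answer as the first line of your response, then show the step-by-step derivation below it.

0,5,2

step 1: discover 0; path=0; order=0
step 2: discover 5; path=0>5; order=0,5
step 3: discover 2; path=0>5>2; order=0,5,2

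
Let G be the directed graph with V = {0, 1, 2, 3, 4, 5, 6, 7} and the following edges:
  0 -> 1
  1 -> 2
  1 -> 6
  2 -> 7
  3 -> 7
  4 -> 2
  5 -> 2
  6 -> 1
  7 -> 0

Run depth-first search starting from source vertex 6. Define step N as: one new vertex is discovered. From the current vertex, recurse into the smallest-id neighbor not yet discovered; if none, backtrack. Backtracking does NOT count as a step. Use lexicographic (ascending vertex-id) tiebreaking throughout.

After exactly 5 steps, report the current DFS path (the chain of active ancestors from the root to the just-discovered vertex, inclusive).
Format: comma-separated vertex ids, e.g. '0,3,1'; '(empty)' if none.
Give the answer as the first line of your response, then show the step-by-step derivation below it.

6,1,2,7,0

step 1: discover 6; path=6; order=6
step 2: discover 1; path=6>1; order=6,1
step 3: discover 2; path=6>1>2; order=6,1,2
step 4: discover 7; path=6>1>2>7; order=6,1,2,7
step 5: discover 0; path=6>1>2>7>0; order=6,1,2,7,0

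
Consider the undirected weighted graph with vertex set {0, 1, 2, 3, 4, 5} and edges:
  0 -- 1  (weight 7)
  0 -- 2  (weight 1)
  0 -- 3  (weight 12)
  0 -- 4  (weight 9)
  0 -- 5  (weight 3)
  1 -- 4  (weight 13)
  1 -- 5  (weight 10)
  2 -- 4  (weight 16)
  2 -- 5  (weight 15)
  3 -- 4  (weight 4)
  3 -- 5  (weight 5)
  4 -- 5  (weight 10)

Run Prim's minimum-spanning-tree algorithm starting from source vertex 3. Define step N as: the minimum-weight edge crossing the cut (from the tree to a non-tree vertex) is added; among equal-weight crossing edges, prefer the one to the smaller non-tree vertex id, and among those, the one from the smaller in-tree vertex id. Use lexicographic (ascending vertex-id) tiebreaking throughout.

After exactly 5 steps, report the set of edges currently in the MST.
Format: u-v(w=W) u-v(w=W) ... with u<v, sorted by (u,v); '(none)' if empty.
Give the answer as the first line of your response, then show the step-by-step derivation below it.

0-1(w=7) 0-2(w=1) 0-5(w=3) 3-4(w=4) 3-5(w=5)

step 1: add edge 3-4 (w=4); MST = {3-4(w=4)}
step 2: add edge 3-5 (w=5); MST = {3-4(w=4) 3-5(w=5)}
step 3: add edge 0-5 (w=3); MST = {0-5(w=3) 3-4(w=4) 3-5(w=5)}
step 4: add edge 0-2 (w=1); MST = {0-2(w=1) 0-5(w=3) 3-4(w=4) 3-5(w=5)}
step 5: add edge 0-1 (w=7); MST = {0-1(w=7) 0-2(w=1) 0-5(w=3) 3-4(w=4) 3-5(w=5)}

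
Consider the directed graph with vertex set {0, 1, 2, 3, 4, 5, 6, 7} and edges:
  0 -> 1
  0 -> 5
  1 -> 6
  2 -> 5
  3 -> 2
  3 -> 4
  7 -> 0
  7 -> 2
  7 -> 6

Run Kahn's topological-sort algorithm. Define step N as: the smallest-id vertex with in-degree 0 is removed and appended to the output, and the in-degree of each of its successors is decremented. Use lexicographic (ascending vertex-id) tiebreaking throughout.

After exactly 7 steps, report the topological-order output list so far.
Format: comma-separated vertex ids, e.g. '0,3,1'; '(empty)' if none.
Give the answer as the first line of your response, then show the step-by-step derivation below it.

3,4,7,0,1,2,5

step 1: output 3; order=[3]; indeg=(1,1,1,0,0,2,2,0)
step 2: output 4; order=[3,4]; indeg=(1,1,1,0,0,2,2,0)
step 3: output 7; order=[3,4,7]; indeg=(0,1,0,0,0,2,1,0)
step 4: output 0; order=[3,4,7,0]; indeg=(0,0,0,0,0,1,1,0)
step 5: output 1; order=[3,4,7,0,1]; indeg=(0,0,0,0,0,1,0,0)
step 6: output 2; order=[3,4,7,0,1,2]; indeg=(0,0,0,0,0,0,0,0)
step 7: output 5; order=[3,4,7,0,1,2,5]; indeg=(0,0,0,0,0,0,0,0)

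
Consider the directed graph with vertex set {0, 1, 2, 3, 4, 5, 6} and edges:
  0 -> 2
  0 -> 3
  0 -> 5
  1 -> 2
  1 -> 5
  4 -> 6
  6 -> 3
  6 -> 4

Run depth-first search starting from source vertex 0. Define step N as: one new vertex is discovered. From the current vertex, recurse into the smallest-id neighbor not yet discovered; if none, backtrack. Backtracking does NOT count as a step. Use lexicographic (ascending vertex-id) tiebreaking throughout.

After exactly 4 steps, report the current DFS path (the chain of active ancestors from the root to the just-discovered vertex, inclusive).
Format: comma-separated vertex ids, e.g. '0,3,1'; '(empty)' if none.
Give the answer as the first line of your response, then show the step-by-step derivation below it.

0,5

step 1: discover 0; path=0; order=0
step 2: discover 2; path=0>2; order=0,2
step 3: discover 3; path=0>3; order=0,2,3
step 4: discover 5; path=0>5; order=0,2,3,5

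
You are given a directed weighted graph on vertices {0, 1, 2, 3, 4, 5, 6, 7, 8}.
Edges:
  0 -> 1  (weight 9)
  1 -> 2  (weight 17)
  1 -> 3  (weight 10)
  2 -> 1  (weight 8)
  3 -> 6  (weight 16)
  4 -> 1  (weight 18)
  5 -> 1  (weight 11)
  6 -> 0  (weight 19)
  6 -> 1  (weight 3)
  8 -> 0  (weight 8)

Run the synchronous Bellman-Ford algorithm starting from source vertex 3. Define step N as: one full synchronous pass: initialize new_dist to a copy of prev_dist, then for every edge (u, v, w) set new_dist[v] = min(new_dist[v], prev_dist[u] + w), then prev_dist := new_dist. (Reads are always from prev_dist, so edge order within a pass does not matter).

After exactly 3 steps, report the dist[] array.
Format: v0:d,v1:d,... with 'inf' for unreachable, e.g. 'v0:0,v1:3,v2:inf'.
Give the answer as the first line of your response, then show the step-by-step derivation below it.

v0:35,v1:19,v2:36,v3:0,v4:inf,v5:inf,v6:16,v7:inf,v8:inf

step 1: dist = v0:inf,v1:inf,v2:inf,v3:0,v4:inf,v5:inf,v6:16,v7:inf,v8:inf
step 2: dist = v0:35,v1:19,v2:inf,v3:0,v4:inf,v5:inf,v6:16,v7:inf,v8:inf
step 3: dist = v0:35,v1:19,v2:36,v3:0,v4:inf,v5:inf,v6:16,v7:inf,v8:inf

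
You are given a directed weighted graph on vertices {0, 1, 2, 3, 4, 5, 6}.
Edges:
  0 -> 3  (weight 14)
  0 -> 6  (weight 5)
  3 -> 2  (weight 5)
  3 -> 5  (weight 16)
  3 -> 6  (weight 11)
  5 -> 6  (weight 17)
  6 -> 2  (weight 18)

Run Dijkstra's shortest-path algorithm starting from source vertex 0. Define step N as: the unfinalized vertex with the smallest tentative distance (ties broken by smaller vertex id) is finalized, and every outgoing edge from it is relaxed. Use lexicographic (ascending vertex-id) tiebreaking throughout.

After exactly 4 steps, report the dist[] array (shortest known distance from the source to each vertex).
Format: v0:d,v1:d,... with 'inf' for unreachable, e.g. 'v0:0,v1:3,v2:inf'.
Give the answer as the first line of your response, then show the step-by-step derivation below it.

v0:0,v1:inf,v2:19,v3:14,v4:inf,v5:30,v6:5

step 1: dist = v0:0,v1:inf,v2:inf,v3:14,v4:inf,v5:inf,v6:5
step 2: dist = v0:0,v1:inf,v2:23,v3:14,v4:inf,v5:inf,v6:5
step 3: dist = v0:0,v1:inf,v2:19,v3:14,v4:inf,v5:30,v6:5
step 4: dist = v0:0,v1:inf,v2:19,v3:14,v4:inf,v5:30,v6:5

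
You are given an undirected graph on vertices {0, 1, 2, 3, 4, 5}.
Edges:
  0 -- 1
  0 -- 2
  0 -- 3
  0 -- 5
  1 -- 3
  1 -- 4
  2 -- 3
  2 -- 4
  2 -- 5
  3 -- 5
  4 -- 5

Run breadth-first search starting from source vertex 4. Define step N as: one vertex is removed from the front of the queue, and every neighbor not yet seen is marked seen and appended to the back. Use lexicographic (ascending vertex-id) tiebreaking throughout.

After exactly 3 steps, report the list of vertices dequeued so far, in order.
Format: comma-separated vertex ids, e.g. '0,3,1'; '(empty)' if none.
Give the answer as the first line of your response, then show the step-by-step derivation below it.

4,1,2

step 1: dequeue 4; queue=[1,2,5]; order=4
step 2: dequeue 1; queue=[2,5,0,3]; order=4,1
step 3: dequeue 2; queue=[5,0,3]; order=4,1,2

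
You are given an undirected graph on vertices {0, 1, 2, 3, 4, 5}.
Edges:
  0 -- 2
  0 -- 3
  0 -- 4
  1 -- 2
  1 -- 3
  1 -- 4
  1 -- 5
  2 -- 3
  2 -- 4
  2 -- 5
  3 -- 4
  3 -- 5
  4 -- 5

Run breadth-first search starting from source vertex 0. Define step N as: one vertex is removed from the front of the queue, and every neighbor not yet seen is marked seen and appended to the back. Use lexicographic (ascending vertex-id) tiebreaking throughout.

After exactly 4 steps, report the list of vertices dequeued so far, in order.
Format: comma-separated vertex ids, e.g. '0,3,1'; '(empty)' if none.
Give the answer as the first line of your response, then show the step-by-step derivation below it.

0,2,3,4

step 1: dequeue 0; queue=[2,3,4]; order=0
step 2: dequeue 2; queue=[3,4,1,5]; order=0,2
step 3: dequeue 3; queue=[4,1,5]; order=0,2,3
step 4: dequeue 4; queue=[1,5]; order=0,2,3,4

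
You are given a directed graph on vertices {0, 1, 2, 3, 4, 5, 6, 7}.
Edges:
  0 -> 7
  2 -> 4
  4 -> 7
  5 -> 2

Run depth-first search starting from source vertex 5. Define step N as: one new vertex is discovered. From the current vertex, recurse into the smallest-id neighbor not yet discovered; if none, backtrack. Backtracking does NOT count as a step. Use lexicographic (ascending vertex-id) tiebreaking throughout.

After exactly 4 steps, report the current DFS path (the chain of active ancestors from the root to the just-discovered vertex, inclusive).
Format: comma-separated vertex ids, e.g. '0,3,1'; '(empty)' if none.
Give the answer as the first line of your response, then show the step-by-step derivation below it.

5,2,4,7

step 1: discover 5; path=5; order=5
step 2: discover 2; path=5>2; order=5,2
step 3: discover 4; path=5>2>4; order=5,2,4
step 4: discover 7; path=5>2>4>7; order=5,2,4,7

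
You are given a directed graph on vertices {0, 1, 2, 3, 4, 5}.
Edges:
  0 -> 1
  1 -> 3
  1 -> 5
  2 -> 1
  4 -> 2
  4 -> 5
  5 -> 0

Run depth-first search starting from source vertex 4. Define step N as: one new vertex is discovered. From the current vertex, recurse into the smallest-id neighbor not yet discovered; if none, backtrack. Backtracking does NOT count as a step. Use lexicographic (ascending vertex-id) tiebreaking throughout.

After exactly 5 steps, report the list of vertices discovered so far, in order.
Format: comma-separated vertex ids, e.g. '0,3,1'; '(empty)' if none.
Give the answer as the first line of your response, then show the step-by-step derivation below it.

4,2,1,3,5

step 1: discover 4; path=4; order=4
step 2: discover 2; path=4>2; order=4,2
step 3: discover 1; path=4>2>1; order=4,2,1
step 4: discover 3; path=4>2>1>3; order=4,2,1,3
step 5: discover 5; path=4>2>1>5; order=4,2,1,3,5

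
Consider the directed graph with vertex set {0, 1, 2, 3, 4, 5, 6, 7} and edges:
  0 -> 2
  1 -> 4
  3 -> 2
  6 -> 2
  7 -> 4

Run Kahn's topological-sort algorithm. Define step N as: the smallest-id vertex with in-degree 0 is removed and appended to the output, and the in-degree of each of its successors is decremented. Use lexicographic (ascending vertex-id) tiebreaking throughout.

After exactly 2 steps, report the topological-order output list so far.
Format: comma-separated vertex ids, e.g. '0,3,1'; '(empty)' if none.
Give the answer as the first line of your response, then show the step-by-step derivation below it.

0,1

step 1: output 0; order=[0]; indeg=(0,0,2,0,2,0,0,0)
step 2: output 1; order=[0,1]; indeg=(0,0,2,0,1,0,0,0)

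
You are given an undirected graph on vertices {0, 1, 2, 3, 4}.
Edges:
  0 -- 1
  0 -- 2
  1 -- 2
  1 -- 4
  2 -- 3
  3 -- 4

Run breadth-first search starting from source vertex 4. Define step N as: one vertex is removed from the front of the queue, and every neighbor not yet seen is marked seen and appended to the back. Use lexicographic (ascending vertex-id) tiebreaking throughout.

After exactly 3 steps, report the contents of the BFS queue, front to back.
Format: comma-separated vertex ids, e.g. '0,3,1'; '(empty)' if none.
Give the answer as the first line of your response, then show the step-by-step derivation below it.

0,2

step 1: dequeue 4; queue=[1,3]; order=4
step 2: dequeue 1; queue=[3,0,2]; order=4,1
step 3: dequeue 3; queue=[0,2]; order=4,1,3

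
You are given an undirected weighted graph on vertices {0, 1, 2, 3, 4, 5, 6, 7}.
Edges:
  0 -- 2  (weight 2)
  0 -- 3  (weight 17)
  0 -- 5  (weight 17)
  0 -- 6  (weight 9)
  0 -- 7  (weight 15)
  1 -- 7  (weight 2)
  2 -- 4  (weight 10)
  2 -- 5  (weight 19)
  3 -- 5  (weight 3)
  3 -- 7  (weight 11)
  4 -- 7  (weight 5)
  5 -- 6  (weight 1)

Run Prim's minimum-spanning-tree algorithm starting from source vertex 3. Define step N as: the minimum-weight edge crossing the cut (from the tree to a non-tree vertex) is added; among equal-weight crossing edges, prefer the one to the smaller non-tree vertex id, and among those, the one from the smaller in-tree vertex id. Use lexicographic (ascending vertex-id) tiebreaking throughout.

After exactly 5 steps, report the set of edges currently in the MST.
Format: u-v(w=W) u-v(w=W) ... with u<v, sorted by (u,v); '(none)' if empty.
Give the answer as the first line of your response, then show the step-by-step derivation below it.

0-2(w=2) 0-6(w=9) 2-4(w=10) 3-5(w=3) 5-6(w=1)

step 1: add edge 3-5 (w=3); MST = {3-5(w=3)}
step 2: add edge 5-6 (w=1); MST = {3-5(w=3) 5-6(w=1)}
step 3: add edge 0-6 (w=9); MST = {0-6(w=9) 3-5(w=3) 5-6(w=1)}
step 4: add edge 0-2 (w=2); MST = {0-2(w=2) 0-6(w=9) 3-5(w=3) 5-6(w=1)}
step 5: add edge 2-4 (w=10); MST = {0-2(w=2) 0-6(w=9) 2-4(w=10) 3-5(w=3) 5-6(w=1)}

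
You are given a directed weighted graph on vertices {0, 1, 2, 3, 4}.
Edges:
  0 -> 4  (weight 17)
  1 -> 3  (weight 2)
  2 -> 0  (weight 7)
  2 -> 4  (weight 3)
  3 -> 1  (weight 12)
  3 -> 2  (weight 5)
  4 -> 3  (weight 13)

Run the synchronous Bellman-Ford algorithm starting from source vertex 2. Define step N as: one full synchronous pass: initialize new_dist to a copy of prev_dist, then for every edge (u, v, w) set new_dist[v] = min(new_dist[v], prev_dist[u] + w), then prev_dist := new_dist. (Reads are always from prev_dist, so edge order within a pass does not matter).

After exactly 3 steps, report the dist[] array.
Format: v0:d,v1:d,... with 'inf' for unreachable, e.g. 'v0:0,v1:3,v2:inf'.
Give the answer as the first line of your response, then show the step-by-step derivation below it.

v0:7,v1:28,v2:0,v3:16,v4:3

step 1: dist = v0:7,v1:inf,v2:0,v3:inf,v4:3
step 2: dist = v0:7,v1:inf,v2:0,v3:16,v4:3
step 3: dist = v0:7,v1:28,v2:0,v3:16,v4:3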